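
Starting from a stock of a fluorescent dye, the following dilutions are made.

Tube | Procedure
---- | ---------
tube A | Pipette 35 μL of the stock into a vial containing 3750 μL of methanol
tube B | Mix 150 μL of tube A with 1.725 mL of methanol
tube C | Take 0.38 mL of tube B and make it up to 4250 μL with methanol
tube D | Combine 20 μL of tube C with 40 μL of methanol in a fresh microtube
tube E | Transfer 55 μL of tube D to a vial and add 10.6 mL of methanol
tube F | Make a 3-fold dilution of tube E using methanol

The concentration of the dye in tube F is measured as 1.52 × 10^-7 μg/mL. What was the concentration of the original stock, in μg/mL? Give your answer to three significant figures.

Step 1: 35 μL + 3750 μL = 3785 μL total → factor 3785/35 = 108.14
Step 2: 150 μL + 1.725 mL = 1875 μL total → factor 1875/150 = 12.5
Step 3: 0.38 mL brought to 4250 μL → factor 4.25/0.38 = 11.184
Step 4: 20 μL + 40 μL = 60 μL total → factor 60/20 = 3
Step 5: 55 μL + 10.6 mL = 10655 μL total → factor 10655/55 = 193.73
Step 6: 3-fold → factor 3
Overall dilution factor = 108.14 × 12.5 × 11.184 × 3 × 193.73 × 3 = 2.636 × 10^7
Stock = 1.52 × 10^-7 μg/mL × 2.636 × 10^7 = 4.01 μg/mL

4.01 μg/mL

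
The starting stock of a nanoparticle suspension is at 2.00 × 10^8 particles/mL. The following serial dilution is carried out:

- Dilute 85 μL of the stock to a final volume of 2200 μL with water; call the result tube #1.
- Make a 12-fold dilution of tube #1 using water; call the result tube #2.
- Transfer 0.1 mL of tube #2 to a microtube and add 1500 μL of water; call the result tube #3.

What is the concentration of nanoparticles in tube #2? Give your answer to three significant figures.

6.44 × 10^5 particles/mL

Step 1: 85 μL brought to 2200 μL → factor 2200/85 = 25.882
Step 2: 12-fold → factor 12
Dilution factor through tube #2 = 25.882 × 12 = 310.59
[tube #2] = 2.00 × 10^8 particles/mL / 310.59 = 6.44 × 10^5 particles/mL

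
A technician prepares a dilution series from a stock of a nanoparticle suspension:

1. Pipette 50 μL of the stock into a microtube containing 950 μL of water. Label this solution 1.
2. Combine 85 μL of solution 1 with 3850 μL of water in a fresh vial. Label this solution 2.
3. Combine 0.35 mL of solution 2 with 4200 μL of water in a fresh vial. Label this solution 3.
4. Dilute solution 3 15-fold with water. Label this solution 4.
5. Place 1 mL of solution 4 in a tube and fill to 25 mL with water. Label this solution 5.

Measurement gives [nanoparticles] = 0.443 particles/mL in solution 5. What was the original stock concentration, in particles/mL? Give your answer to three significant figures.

2.00 × 10^6 particles/mL

Step 1: 50 μL + 950 μL = 1000 μL total → factor 1000/50 = 20
Step 2: 85 μL + 3850 μL = 3935 μL total → factor 3935/85 = 46.294
Step 3: 0.35 mL + 4200 μL = 4.55 mL total → factor 4.55/0.35 = 13
Step 4: 15-fold → factor 15
Step 5: 1 mL brought to 25 mL → factor 25/1 = 25
Overall dilution factor = 20 × 46.294 × 13 × 15 × 25 = 4.5137 × 10^6
Stock = 0.443 particles/mL × 4.5137 × 10^6 = 2.00 × 10^6 particles/mL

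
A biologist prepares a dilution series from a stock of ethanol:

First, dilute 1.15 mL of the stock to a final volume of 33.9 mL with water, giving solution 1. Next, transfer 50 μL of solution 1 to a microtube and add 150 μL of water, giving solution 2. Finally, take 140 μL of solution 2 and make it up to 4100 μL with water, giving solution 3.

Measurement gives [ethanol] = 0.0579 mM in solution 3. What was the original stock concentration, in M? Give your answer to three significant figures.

Step 1: 1.15 mL brought to 33.9 mL → factor 33.9/1.15 = 29.478
Step 2: 50 μL + 150 μL = 200 μL total → factor 200/50 = 4
Step 3: 140 μL brought to 4100 μL → factor 4100/140 = 29.286
Overall dilution factor = 29.478 × 4 × 29.286 = 3453.2
Stock = 0.0579 mM × 3453.2 = 199.9 mM = 0.200 M

0.200 M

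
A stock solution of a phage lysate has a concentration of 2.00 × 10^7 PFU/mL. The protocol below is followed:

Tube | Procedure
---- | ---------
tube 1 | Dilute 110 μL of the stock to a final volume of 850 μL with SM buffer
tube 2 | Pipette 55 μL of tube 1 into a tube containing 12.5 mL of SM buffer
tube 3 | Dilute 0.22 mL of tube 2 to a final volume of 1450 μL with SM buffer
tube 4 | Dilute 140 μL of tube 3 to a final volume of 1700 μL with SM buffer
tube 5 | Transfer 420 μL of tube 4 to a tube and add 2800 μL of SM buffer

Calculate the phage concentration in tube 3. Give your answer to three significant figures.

Step 1: 110 μL brought to 850 μL → factor 850/110 = 7.7273
Step 2: 55 μL + 12.5 mL = 12555 μL total → factor 12555/55 = 228.27
Step 3: 0.22 mL brought to 1450 μL → factor 1.45/0.22 = 6.5909
Dilution factor through tube 3 = 7.7273 × 228.27 × 6.5909 = 11626
[tube 3] = 2.00 × 10^7 PFU/mL / 11626 = 1.72 × 10^3 PFU/mL

1.72 × 10^3 PFU/mL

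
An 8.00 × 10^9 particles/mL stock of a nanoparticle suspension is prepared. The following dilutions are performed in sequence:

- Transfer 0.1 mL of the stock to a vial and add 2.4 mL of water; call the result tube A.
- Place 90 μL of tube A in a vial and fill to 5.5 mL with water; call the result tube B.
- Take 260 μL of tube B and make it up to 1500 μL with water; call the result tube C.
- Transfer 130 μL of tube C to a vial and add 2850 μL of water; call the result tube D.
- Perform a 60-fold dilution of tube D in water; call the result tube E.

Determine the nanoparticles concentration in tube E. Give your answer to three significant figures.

Step 1: 0.1 mL + 2.4 mL = 2.5 mL total → factor 2.5/0.1 = 25
Step 2: 90 μL brought to 5.5 mL → factor 5500/90 = 61.111
Step 3: 260 μL brought to 1500 μL → factor 1500/260 = 5.7692
Step 4: 130 μL + 2850 μL = 2980 μL total → factor 2980/130 = 22.923
Step 5: 60-fold → factor 60
Overall dilution factor = 25 × 61.111 × 5.7692 × 22.923 × 60 = 1.2123 × 10^7
Final = 8.00 × 10^9 particles/mL / 1.2123 × 10^7 = 660 particles/mL

660 particles/mL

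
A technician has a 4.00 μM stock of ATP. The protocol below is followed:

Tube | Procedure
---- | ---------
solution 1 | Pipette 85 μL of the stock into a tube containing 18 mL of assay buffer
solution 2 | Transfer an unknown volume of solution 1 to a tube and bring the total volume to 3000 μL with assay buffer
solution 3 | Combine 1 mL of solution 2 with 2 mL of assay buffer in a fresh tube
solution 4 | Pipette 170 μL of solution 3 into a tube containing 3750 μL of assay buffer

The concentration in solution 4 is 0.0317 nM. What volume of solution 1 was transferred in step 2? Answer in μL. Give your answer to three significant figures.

Step 1: 85 μL + 18 mL = 18085 μL total → factor 18085/85 = 212.76
Step 2: v brought to 3000 μL → factor = 3000 μL/v
Step 3: 1 mL + 2 mL = 3 mL total → factor 3/1 = 3
Step 4: 170 μL + 3750 μL = 3920 μL total → factor 3920/170 = 23.059
Product of known-step factors = 14718
Overall factor = 4.00 μM / (0.0317 nM) = 1.2618 × 10^5
Step-2 factor = 1.2618 × 10^5 / 14718 = 8.5732
v = 3000 μL / 8.5732 = 350 μL

350 μL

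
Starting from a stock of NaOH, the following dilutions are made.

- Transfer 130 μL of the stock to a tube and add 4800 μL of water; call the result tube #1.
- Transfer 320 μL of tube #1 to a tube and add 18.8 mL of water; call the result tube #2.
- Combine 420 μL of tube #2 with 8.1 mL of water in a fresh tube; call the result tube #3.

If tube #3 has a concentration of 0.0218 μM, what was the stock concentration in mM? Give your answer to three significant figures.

1.00 mM

Step 1: 130 μL + 4800 μL = 4930 μL total → factor 4930/130 = 37.923
Step 2: 320 μL + 18.8 mL = 19120 μL total → factor 19120/320 = 59.75
Step 3: 420 μL + 8.1 mL = 8520 μL total → factor 8520/420 = 20.286
Overall dilution factor = 37.923 × 59.75 × 20.286 = 45965
Stock = 0.0218 μM × 45965 = 1002 μM = 1.00 mM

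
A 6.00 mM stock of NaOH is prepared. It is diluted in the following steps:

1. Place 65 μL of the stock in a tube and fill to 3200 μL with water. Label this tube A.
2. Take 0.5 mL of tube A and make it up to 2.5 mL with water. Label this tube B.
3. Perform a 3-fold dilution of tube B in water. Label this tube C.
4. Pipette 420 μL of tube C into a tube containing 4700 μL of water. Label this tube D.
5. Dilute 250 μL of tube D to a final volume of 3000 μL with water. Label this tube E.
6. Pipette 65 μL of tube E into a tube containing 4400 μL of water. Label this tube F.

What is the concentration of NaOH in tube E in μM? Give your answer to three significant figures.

Step 1: 65 μL brought to 3200 μL → factor 3200/65 = 49.231
Step 2: 0.5 mL brought to 2.5 mL → factor 2.5/0.5 = 5
Step 3: 3-fold → factor 3
Step 4: 420 μL + 4700 μL = 5120 μL total → factor 5120/420 = 12.19
Step 5: 250 μL brought to 3000 μL → factor 3000/250 = 12
Dilution factor through tube E = 49.231 × 5 × 3 × 12.19 × 12 = 1.0803 × 10^5
[tube E] = 6.00 mM / 1.0803 × 10^5 = 5.554 × 10^-5 mM = 0.0555 μM

0.0555 μM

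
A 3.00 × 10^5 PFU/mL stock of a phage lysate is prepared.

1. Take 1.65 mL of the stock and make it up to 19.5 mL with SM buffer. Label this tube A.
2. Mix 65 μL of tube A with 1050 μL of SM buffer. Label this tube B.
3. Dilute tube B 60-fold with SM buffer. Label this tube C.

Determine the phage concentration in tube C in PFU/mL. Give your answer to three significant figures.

24.7 PFU/mL

Step 1: 1.65 mL brought to 19.5 mL → factor 19.5/1.65 = 11.818
Step 2: 65 μL + 1050 μL = 1115 μL total → factor 1115/65 = 17.154
Step 3: 60-fold → factor 60
Overall dilution factor = 11.818 × 17.154 × 60 = 12164
Final = 3.00 × 10^5 PFU/mL / 12164 = 24.7 PFU/mL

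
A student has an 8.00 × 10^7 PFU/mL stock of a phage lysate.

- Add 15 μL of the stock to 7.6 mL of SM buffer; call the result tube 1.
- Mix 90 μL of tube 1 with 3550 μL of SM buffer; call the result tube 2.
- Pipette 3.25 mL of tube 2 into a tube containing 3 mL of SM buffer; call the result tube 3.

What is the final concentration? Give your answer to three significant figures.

Step 1: 15 μL + 7.6 mL = 7615 μL total → factor 7615/15 = 507.67
Step 2: 90 μL + 3550 μL = 3640 μL total → factor 3640/90 = 40.444
Step 3: 3.25 mL + 3 mL = 6.25 mL total → factor 6.25/3.25 = 1.9231
Overall dilution factor = 507.67 × 40.444 × 1.9231 = 39485
Final = 8.00 × 10^7 PFU/mL / 39485 = 2.03 × 10^3 PFU/mL

2.03 × 10^3 PFU/mL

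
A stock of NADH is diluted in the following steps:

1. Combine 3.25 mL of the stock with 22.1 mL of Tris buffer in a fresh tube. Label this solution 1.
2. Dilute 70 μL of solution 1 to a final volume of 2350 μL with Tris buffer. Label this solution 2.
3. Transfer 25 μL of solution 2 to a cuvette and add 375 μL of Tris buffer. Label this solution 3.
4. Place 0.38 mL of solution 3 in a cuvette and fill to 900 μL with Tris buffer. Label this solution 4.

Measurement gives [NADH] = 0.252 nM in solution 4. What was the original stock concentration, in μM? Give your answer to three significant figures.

2.50 μM

Step 1: 3.25 mL + 22.1 mL = 25.35 mL total → factor 25.35/3.25 = 7.8
Step 2: 70 μL brought to 2350 μL → factor 2350/70 = 33.571
Step 3: 25 μL + 375 μL = 400 μL total → factor 400/25 = 16
Step 4: 0.38 mL brought to 900 μL → factor 0.9/0.38 = 2.3684
Overall dilution factor = 7.8 × 33.571 × 16 × 2.3684 = 9923
Stock = 0.252 nM × 9923 = 2501 nM = 2.50 μM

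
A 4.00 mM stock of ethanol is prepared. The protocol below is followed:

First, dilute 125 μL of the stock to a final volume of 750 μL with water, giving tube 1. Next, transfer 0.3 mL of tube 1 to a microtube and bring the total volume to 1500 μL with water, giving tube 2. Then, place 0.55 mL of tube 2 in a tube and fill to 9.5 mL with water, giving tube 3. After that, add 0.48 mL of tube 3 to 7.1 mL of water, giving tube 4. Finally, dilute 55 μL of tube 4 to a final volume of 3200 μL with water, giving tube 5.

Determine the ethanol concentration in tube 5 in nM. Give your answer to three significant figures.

8.40 nM

Step 1: 125 μL brought to 750 μL → factor 750/125 = 6
Step 2: 0.3 mL brought to 1500 μL → factor 1.5/0.3 = 5
Step 3: 0.55 mL brought to 9.5 mL → factor 9.5/0.55 = 17.273
Step 4: 0.48 mL + 7.1 mL = 7.58 mL total → factor 7.58/0.48 = 15.792
Step 5: 55 μL brought to 3200 μL → factor 3200/55 = 58.182
Overall dilution factor = 6 × 5 × 17.273 × 15.792 × 58.182 = 4.761 × 10^5
Final = 4.00 mM / 4.761 × 10^5 = 8.402 × 10^-6 mM = 8.40 nM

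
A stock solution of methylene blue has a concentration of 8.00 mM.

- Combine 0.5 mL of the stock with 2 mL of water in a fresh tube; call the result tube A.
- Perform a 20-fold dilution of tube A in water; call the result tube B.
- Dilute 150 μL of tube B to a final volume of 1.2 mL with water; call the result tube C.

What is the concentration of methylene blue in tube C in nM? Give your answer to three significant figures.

1.00 × 10^4 nM

Step 1: 0.5 mL + 2 mL = 2.5 mL total → factor 2.5/0.5 = 5
Step 2: 20-fold → factor 20
Step 3: 150 μL brought to 1.2 mL → factor 1200/150 = 8
Overall dilution factor = 5 × 20 × 8 = 800
Final = 8.00 mM / 800 = 0.01000 mM = 1.00 × 10^4 nM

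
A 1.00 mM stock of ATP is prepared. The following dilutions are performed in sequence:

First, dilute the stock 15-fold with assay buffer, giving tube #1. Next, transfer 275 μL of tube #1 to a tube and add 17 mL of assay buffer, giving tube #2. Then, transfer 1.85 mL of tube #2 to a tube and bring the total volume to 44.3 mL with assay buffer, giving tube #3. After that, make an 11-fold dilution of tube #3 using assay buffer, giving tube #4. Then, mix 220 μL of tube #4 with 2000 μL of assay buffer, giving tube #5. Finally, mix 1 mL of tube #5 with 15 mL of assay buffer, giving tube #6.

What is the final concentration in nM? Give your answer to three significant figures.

0.0250 nM

Step 1: 15-fold → factor 15
Step 2: 275 μL + 17 mL = 17275 μL total → factor 17275/275 = 62.818
Step 3: 1.85 mL brought to 44.3 mL → factor 44.3/1.85 = 23.946
Step 4: 11-fold → factor 11
Step 5: 220 μL + 2000 μL = 2220 μL total → factor 2220/220 = 10.091
Step 6: 1 mL + 15 mL = 16 mL total → factor 16/1 = 16
Overall dilution factor = 15 × 62.818 × 23.946 × 11 × 10.091 × 16 = 4.0073 × 10^7
Final = 1.00 mM / 4.0073 × 10^7 = 2.495 × 10^-8 mM = 0.0250 nM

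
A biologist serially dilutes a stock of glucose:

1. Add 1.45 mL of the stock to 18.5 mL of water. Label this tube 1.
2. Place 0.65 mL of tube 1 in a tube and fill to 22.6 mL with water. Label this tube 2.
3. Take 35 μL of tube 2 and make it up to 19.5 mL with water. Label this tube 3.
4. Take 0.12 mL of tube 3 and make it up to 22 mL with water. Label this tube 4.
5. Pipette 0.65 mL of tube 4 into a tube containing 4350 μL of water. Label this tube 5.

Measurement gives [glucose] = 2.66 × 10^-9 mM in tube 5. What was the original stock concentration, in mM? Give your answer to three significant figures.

Step 1: 1.45 mL + 18.5 mL = 19.95 mL total → factor 19.95/1.45 = 13.759
Step 2: 0.65 mL brought to 22.6 mL → factor 22.6/0.65 = 34.769
Step 3: 35 μL brought to 19.5 mL → factor 19500/35 = 557.14
Step 4: 0.12 mL brought to 22 mL → factor 22/0.12 = 183.33
Step 5: 0.65 mL + 4350 μL = 5 mL total → factor 5/0.65 = 7.6923
Overall dilution factor = 13.759 × 34.769 × 557.14 × 183.33 × 7.6923 = 3.7587 × 10^8
Stock = 2.66 × 10^-9 mM × 3.7587 × 10^8 = 1.00 mM

1.00 mM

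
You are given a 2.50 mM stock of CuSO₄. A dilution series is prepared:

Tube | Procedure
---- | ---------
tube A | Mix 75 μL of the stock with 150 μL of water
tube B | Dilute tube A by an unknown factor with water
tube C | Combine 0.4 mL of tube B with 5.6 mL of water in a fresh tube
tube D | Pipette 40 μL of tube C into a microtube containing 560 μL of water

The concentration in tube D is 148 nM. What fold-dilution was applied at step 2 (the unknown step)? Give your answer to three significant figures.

Step 1: 75 μL + 150 μL = 225 μL total → factor 225/75 = 3
Step 2: unknown factor x
Step 3: 0.4 mL + 5.6 mL = 6 mL total → factor 6/0.4 = 15
Step 4: 40 μL + 560 μL = 600 μL total → factor 600/40 = 15
Product of known-step factors = 675
Overall factor = 2.50 mM / (148 nM) = 16892
x = 16892 / 675 = 25.0

25.0-fold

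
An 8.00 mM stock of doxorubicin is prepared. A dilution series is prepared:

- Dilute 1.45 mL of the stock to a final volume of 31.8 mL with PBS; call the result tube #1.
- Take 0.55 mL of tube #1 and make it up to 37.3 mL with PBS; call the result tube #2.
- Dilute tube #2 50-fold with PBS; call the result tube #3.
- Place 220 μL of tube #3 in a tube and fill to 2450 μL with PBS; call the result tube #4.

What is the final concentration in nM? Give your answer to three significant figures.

Step 1: 1.45 mL brought to 31.8 mL → factor 31.8/1.45 = 21.931
Step 2: 0.55 mL brought to 37.3 mL → factor 37.3/0.55 = 67.818
Step 3: 50-fold → factor 50
Step 4: 220 μL brought to 2450 μL → factor 2450/220 = 11.136
Overall dilution factor = 21.931 × 67.818 × 50 × 11.136 = 8.2817 × 10^5
Final = 8.00 mM / 8.2817 × 10^5 = 9.660 × 10^-6 mM = 9.66 nM

9.66 nM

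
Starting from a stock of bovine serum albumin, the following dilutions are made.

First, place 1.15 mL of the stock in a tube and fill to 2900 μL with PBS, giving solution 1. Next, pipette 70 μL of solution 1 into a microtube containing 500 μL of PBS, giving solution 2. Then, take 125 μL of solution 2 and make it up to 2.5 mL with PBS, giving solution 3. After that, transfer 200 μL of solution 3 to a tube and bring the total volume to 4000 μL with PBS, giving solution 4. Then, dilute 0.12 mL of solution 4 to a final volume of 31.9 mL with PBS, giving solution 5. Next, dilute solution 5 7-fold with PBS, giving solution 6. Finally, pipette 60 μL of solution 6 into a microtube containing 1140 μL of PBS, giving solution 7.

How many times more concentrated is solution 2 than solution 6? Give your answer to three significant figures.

7.44 × 10^5

Step 1: 1.15 mL brought to 2900 μL → factor 2.9/1.15 = 2.5217
Step 2: 70 μL + 500 μL = 570 μL total → factor 570/70 = 8.1429
Step 3: 125 μL brought to 2.5 mL → factor 2500/125 = 20
Step 4: 200 μL brought to 4000 μL → factor 4000/200 = 20
Step 5: 0.12 mL brought to 31.9 mL → factor 31.9/0.12 = 265.83
Step 6: 7-fold → factor 7
Dilution factor to solution 2 = 20.534; to solution 6 = 1.5284 × 10^7
[solution 2]/[solution 6] = (factor to solution 6)/(factor to solution 2) = 1.5284 × 10^7/20.534 = 7.44 × 10^5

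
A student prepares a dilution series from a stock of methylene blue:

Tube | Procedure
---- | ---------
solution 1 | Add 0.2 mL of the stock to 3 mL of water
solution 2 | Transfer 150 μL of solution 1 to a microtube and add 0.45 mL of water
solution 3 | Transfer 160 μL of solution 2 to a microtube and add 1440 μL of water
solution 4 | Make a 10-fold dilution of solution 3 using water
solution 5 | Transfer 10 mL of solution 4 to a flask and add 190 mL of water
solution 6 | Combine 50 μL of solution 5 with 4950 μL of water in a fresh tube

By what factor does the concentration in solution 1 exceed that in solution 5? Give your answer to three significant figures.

8.00 × 10^3

Step 1: 0.2 mL + 3 mL = 3.2 mL total → factor 3.2/0.2 = 16
Step 2: 150 μL + 0.45 mL = 600 μL total → factor 600/150 = 4
Step 3: 160 μL + 1440 μL = 1600 μL total → factor 1600/160 = 10
Step 4: 10-fold → factor 10
Step 5: 10 mL + 190 mL = 200 mL total → factor 200/10 = 20
Dilution factor to solution 1 = 16; to solution 5 = 1.28 × 10^5
[solution 1]/[solution 5] = (factor to solution 5)/(factor to solution 1) = 1.28 × 10^5/16 = 8.00 × 10^3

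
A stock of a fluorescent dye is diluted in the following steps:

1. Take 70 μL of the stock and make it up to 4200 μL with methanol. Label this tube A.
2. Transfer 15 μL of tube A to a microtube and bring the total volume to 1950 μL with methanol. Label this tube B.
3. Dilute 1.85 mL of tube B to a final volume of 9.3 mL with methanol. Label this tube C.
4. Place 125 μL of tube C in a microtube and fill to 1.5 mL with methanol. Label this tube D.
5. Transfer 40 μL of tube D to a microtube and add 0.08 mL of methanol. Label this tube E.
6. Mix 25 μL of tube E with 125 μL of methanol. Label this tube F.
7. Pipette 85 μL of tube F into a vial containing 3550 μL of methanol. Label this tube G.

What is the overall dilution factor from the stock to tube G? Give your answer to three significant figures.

Step 1: 70 μL brought to 4200 μL → factor 4200/70 = 60
Step 2: 15 μL brought to 1950 μL → factor 1950/15 = 130
Step 3: 1.85 mL brought to 9.3 mL → factor 9.3/1.85 = 5.027
Step 4: 125 μL brought to 1.5 mL → factor 1500/125 = 12
Step 5: 40 μL + 0.08 mL = 120 μL total → factor 120/40 = 3
Step 6: 25 μL + 125 μL = 150 μL total → factor 150/25 = 6
Step 7: 85 μL + 3550 μL = 3635 μL total → factor 3635/85 = 42.765
Overall dilution factor = 60 × 130 × 5.027 × 12 × 3 × 6 × 42.765 = 3.622 × 10^8

3.62 × 10^8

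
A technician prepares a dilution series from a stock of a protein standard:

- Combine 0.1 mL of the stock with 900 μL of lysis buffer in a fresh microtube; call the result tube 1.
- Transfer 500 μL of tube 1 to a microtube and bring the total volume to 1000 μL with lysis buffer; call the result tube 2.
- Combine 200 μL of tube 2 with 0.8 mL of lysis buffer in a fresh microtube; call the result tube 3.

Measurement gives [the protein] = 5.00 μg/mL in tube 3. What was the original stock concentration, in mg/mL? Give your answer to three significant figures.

Step 1: 0.1 mL + 900 μL = 1 mL total → factor 1/0.1 = 10
Step 2: 500 μL brought to 1000 μL → factor 1000/500 = 2
Step 3: 200 μL + 0.8 mL = 1000 μL total → factor 1000/200 = 5
Overall dilution factor = 10 × 2 × 5 = 100
Stock = 5.00 μg/mL × 100 = 500.0 μg/mL = 0.500 mg/mL

0.500 mg/mL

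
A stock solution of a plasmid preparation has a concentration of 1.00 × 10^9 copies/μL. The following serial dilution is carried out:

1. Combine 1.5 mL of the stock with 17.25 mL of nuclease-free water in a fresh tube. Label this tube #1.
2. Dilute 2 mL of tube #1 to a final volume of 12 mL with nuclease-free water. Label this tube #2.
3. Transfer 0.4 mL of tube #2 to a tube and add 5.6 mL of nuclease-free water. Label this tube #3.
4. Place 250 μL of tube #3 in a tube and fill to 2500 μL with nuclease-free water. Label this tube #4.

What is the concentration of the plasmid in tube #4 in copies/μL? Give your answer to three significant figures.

Step 1: 1.5 mL + 17.25 mL = 18.75 mL total → factor 18.75/1.5 = 12.5
Step 2: 2 mL brought to 12 mL → factor 12/2 = 6
Step 3: 0.4 mL + 5.6 mL = 6 mL total → factor 6/0.4 = 15
Step 4: 250 μL brought to 2500 μL → factor 2500/250 = 10
Overall dilution factor = 12.5 × 6 × 15 × 10 = 11250
Final = 1.00 × 10^9 copies/μL / 11250 = 8.89 × 10^4 copies/μL

8.89 × 10^4 copies/μL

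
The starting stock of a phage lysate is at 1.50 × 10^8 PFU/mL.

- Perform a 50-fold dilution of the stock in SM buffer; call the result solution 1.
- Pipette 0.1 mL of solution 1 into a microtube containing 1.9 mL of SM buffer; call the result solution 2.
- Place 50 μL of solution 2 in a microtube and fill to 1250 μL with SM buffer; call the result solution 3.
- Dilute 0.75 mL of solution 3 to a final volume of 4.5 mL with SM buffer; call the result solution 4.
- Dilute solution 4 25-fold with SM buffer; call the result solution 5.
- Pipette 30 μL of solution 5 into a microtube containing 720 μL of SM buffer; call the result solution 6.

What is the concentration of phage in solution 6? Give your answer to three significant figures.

Step 1: 50-fold → factor 50
Step 2: 0.1 mL + 1.9 mL = 2 mL total → factor 2/0.1 = 20
Step 3: 50 μL brought to 1250 μL → factor 1250/50 = 25
Step 4: 0.75 mL brought to 4.5 mL → factor 4.5/0.75 = 6
Step 5: 25-fold → factor 25
Step 6: 30 μL + 720 μL = 750 μL total → factor 750/30 = 25
Overall dilution factor = 50 × 20 × 25 × 6 × 25 × 25 = 9.375 × 10^7
Final = 1.50 × 10^8 PFU/mL / 9.375 × 10^7 = 1.60 PFU/mL

1.60 PFU/mL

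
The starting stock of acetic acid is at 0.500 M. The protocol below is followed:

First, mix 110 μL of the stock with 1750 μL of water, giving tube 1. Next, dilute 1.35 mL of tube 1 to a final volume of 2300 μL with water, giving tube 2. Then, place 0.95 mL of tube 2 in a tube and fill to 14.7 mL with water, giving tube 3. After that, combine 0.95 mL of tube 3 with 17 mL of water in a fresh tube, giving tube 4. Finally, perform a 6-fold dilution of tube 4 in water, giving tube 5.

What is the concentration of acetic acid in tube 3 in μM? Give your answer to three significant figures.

1.12 × 10^3 μM

Step 1: 110 μL + 1750 μL = 1860 μL total → factor 1860/110 = 16.909
Step 2: 1.35 mL brought to 2300 μL → factor 2.3/1.35 = 1.7037
Step 3: 0.95 mL brought to 14.7 mL → factor 14.7/0.95 = 15.474
Dilution factor through tube 3 = 16.909 × 1.7037 × 15.474 = 445.77
[tube 3] = 0.500 M / 445.77 = 0.001122 M = 1.12 × 10^3 μM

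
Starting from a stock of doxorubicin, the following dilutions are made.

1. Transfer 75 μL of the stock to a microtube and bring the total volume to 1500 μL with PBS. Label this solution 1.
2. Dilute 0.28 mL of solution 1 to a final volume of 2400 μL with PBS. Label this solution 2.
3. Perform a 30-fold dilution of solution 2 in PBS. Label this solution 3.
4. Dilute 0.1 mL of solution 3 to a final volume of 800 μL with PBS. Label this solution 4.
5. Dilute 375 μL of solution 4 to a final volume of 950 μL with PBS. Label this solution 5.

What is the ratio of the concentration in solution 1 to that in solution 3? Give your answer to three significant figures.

257

Step 1: 75 μL brought to 1500 μL → factor 1500/75 = 20
Step 2: 0.28 mL brought to 2400 μL → factor 2.4/0.28 = 8.5714
Step 3: 30-fold → factor 30
Dilution factor to solution 1 = 20; to solution 3 = 5142.9
[solution 1]/[solution 3] = (factor to solution 3)/(factor to solution 1) = 5142.9/20 = 257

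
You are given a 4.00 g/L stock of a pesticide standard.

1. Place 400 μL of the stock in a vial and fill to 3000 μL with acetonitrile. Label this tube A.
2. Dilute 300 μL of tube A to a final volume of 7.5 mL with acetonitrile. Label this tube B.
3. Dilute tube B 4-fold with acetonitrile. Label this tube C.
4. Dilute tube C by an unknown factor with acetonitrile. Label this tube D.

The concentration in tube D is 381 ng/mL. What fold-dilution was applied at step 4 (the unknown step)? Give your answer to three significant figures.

Step 1: 400 μL brought to 3000 μL → factor 3000/400 = 7.5
Step 2: 300 μL brought to 7.5 mL → factor 7500/300 = 25
Step 3: 4-fold → factor 4
Step 4: unknown factor x
Product of known-step factors = 750
Overall factor = 4.00 g/L / (381 ng/mL) = 10499
x = 10499 / 750 = 14.0

14.0-fold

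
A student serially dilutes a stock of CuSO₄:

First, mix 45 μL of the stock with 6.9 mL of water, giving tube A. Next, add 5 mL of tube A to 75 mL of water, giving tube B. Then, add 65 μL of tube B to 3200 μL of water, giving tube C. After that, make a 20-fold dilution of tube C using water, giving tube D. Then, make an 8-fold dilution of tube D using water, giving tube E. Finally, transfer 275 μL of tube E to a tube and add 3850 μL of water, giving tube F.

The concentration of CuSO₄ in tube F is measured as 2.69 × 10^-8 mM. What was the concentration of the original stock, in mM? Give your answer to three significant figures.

8.01 mM

Step 1: 45 μL + 6.9 mL = 6945 μL total → factor 6945/45 = 154.33
Step 2: 5 mL + 75 mL = 80 mL total → factor 80/5 = 16
Step 3: 65 μL + 3200 μL = 3265 μL total → factor 3265/65 = 50.231
Step 4: 20-fold → factor 20
Step 5: 8-fold → factor 8
Step 6: 275 μL + 3850 μL = 4125 μL total → factor 4125/275 = 15
Overall dilution factor = 154.33 × 16 × 50.231 × 20 × 8 × 15 = 2.9769 × 10^8
Stock = 2.69 × 10^-8 mM × 2.9769 × 10^8 = 8.01 mM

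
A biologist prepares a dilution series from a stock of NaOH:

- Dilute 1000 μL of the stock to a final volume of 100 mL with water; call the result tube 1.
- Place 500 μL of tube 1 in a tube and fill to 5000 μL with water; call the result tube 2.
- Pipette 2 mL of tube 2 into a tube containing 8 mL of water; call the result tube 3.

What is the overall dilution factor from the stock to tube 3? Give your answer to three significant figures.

5.00 × 10^3

Step 1: 1000 μL brought to 100 mL → factor 1 × 10^5/1000 = 100
Step 2: 500 μL brought to 5000 μL → factor 5000/500 = 10
Step 3: 2 mL + 8 mL = 10 mL total → factor 10/2 = 5
Overall dilution factor = 100 × 10 × 5 = 5000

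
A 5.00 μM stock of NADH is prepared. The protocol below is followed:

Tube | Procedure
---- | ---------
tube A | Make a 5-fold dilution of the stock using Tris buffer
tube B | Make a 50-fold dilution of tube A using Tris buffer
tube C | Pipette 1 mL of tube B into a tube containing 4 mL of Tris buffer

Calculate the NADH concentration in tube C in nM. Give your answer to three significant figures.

4.00 nM

Step 1: 5-fold → factor 5
Step 2: 50-fold → factor 50
Step 3: 1 mL + 4 mL = 5 mL total → factor 5/1 = 5
Dilution factor through tube C = 5 × 50 × 5 = 1250
[tube C] = 5.00 μM / 1250 = 0.004000 μM = 4.00 nM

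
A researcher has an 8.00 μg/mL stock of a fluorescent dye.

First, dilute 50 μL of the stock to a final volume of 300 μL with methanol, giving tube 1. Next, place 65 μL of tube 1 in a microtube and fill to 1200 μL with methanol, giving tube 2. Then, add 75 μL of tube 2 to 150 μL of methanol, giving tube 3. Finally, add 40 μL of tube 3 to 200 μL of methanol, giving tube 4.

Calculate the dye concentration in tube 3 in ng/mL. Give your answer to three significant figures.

24.1 ng/mL

Step 1: 50 μL brought to 300 μL → factor 300/50 = 6
Step 2: 65 μL brought to 1200 μL → factor 1200/65 = 18.462
Step 3: 75 μL + 150 μL = 225 μL total → factor 225/75 = 3
Dilution factor through tube 3 = 6 × 18.462 × 3 = 332.31
[tube 3] = 8.00 μg/mL / 332.31 = 0.02407 μg/mL = 24.1 ng/mL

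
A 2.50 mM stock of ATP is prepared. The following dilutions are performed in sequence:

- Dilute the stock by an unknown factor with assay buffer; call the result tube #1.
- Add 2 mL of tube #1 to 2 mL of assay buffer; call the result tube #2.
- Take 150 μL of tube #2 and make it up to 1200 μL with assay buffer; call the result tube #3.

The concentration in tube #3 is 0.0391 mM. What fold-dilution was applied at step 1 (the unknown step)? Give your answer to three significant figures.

4.00-fold

Step 1: unknown factor x
Step 2: 2 mL + 2 mL = 4 mL total → factor 4/2 = 2
Step 3: 150 μL brought to 1200 μL → factor 1200/150 = 8
Product of known-step factors = 16
Overall factor = 2.50 mM / (0.0391 mM) = 63.939
x = 63.939 / 16 = 4.00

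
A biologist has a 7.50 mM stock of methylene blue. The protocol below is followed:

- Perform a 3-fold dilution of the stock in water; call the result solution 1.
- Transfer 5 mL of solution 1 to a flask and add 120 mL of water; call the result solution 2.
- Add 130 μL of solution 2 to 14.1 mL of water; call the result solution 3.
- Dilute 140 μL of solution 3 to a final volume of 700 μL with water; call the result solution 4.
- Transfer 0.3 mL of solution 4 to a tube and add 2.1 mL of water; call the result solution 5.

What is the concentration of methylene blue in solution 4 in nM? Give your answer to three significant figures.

183 nM

Step 1: 3-fold → factor 3
Step 2: 5 mL + 120 mL = 125 mL total → factor 125/5 = 25
Step 3: 130 μL + 14.1 mL = 14230 μL total → factor 14230/130 = 109.46
Step 4: 140 μL brought to 700 μL → factor 700/140 = 5
Dilution factor through solution 4 = 3 × 25 × 109.46 × 5 = 41048
[solution 4] = 7.50 mM / 41048 = 0.0001827 mM = 183 nM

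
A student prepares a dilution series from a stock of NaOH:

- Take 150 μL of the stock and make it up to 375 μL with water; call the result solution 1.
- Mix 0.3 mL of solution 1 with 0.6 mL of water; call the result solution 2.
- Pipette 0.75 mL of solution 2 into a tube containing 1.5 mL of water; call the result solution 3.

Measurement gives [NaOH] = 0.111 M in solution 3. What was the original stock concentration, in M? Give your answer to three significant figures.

2.50 M

Step 1: 150 μL brought to 375 μL → factor 375/150 = 2.5
Step 2: 0.3 mL + 0.6 mL = 0.9 mL total → factor 0.9/0.3 = 3
Step 3: 0.75 mL + 1.5 mL = 2.25 mL total → factor 2.25/0.75 = 3
Overall dilution factor = 2.5 × 3 × 3 = 22.5
Stock = 0.111 M × 22.5 = 2.50 M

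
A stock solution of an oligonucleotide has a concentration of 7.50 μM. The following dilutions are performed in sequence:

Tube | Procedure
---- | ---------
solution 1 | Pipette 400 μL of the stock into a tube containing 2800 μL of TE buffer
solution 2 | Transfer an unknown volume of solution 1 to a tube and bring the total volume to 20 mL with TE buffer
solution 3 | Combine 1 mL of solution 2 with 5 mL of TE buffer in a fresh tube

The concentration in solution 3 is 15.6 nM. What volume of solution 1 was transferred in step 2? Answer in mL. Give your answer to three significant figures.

Step 1: 400 μL + 2800 μL = 3200 μL total → factor 3200/400 = 8
Step 2: v brought to 20 mL → factor = 20 mL/v
Step 3: 1 mL + 5 mL = 6 mL total → factor 6/1 = 6
Product of known-step factors = 48
Overall factor = 7.50 μM / (15.6 nM) = 480.77
Step-2 factor = 480.77 / 48 = 10.016
v = 20 mL / 10.016 = 2.00 mL

2.00 mL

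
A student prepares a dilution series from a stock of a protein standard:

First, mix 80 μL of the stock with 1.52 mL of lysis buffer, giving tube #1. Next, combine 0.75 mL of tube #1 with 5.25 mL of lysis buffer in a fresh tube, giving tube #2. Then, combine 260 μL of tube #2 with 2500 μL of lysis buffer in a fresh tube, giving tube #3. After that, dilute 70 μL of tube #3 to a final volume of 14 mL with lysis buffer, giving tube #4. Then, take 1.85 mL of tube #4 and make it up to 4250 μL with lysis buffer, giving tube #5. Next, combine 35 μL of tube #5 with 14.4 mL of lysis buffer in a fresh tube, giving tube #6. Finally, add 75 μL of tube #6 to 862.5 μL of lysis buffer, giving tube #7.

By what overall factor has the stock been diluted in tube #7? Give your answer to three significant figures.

4.02 × 10^9

Step 1: 80 μL + 1.52 mL = 1600 μL total → factor 1600/80 = 20
Step 2: 0.75 mL + 5.25 mL = 6 mL total → factor 6/0.75 = 8
Step 3: 260 μL + 2500 μL = 2760 μL total → factor 2760/260 = 10.615
Step 4: 70 μL brought to 14 mL → factor 14000/70 = 200
Step 5: 1.85 mL brought to 4250 μL → factor 4.25/1.85 = 2.2973
Step 6: 35 μL + 14.4 mL = 14435 μL total → factor 14435/35 = 412.43
Step 7: 75 μL + 862.5 μL = 937.5 μL total → factor 937.5/75 = 12.5
Overall dilution factor = 20 × 8 × 10.615 × 200 × 2.2973 × 412.43 × 12.5 = 4.0231 × 10^9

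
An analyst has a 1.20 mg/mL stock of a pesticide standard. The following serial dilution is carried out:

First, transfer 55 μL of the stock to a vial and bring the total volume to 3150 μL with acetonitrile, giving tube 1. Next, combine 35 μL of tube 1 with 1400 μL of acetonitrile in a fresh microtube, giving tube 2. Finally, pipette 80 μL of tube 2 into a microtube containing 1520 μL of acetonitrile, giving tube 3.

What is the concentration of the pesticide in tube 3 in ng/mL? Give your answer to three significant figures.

25.6 ng/mL

Step 1: 55 μL brought to 3150 μL → factor 3150/55 = 57.273
Step 2: 35 μL + 1400 μL = 1435 μL total → factor 1435/35 = 41
Step 3: 80 μL + 1520 μL = 1600 μL total → factor 1600/80 = 20
Overall dilution factor = 57.273 × 41 × 20 = 46964
Final = 1.20 mg/mL / 46964 = 2.555 × 10^-5 mg/mL = 25.6 ng/mL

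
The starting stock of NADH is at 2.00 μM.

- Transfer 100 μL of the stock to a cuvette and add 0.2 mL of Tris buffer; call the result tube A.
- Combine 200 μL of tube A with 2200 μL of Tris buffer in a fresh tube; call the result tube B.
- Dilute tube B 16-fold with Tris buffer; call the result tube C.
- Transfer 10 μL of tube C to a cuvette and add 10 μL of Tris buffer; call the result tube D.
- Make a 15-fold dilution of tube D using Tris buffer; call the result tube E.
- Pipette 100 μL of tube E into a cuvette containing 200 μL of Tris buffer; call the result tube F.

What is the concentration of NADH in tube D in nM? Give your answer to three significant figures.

1.74 nM

Step 1: 100 μL + 0.2 mL = 300 μL total → factor 300/100 = 3
Step 2: 200 μL + 2200 μL = 2400 μL total → factor 2400/200 = 12
Step 3: 16-fold → factor 16
Step 4: 10 μL + 10 μL = 20 μL total → factor 20/10 = 2
Dilution factor through tube D = 3 × 12 × 16 × 2 = 1152
[tube D] = 2.00 μM / 1152 = 0.001736 μM = 1.74 nM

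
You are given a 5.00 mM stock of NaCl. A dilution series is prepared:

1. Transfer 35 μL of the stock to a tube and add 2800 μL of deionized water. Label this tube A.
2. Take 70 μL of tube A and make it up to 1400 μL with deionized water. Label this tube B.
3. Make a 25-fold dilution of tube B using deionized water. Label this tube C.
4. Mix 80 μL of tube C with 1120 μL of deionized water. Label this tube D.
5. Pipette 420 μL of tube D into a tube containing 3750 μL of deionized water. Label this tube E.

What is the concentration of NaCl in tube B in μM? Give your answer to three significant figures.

3.09 μM

Step 1: 35 μL + 2800 μL = 2835 μL total → factor 2835/35 = 81
Step 2: 70 μL brought to 1400 μL → factor 1400/70 = 20
Dilution factor through tube B = 81 × 20 = 1620
[tube B] = 5.00 mM / 1620 = 0.003086 mM = 3.09 μM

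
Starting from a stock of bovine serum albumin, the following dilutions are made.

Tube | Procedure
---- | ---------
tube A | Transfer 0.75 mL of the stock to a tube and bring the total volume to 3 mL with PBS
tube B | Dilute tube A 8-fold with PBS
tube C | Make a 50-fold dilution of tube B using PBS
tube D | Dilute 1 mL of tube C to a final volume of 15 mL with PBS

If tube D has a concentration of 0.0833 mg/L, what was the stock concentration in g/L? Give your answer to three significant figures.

Step 1: 0.75 mL brought to 3 mL → factor 3/0.75 = 4
Step 2: 8-fold → factor 8
Step 3: 50-fold → factor 50
Step 4: 1 mL brought to 15 mL → factor 15/1 = 15
Overall dilution factor = 4 × 8 × 50 × 15 = 24000
Stock = 0.0833 mg/L × 24000 = 1999 mg/L = 2.00 g/L

2.00 g/L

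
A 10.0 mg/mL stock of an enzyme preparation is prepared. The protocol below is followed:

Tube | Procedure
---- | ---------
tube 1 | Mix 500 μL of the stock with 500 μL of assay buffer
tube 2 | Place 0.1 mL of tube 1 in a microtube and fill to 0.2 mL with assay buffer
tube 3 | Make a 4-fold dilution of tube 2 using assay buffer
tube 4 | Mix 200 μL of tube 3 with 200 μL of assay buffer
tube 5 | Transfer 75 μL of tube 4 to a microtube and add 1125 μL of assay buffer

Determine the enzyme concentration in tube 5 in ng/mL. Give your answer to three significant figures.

1.95 × 10^4 ng/mL

Step 1: 500 μL + 500 μL = 1000 μL total → factor 1000/500 = 2
Step 2: 0.1 mL brought to 0.2 mL → factor 0.2/0.1 = 2
Step 3: 4-fold → factor 4
Step 4: 200 μL + 200 μL = 400 μL total → factor 400/200 = 2
Step 5: 75 μL + 1125 μL = 1200 μL total → factor 1200/75 = 16
Overall dilution factor = 2 × 2 × 4 × 2 × 16 = 512
Final = 10.0 mg/mL / 512 = 0.01953 mg/mL = 1.95 × 10^4 ng/mL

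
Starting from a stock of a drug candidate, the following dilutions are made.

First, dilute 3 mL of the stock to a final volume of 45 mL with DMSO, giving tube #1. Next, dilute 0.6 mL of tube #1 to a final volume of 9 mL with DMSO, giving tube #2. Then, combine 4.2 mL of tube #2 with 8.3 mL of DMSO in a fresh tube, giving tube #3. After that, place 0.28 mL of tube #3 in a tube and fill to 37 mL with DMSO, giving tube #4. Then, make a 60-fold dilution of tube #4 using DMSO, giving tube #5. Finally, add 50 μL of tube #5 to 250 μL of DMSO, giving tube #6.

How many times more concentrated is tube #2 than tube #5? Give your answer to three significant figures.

2.36 × 10^4

Step 1: 3 mL brought to 45 mL → factor 45/3 = 15
Step 2: 0.6 mL brought to 9 mL → factor 9/0.6 = 15
Step 3: 4.2 mL + 8.3 mL = 12.5 mL total → factor 12.5/4.2 = 2.9762
Step 4: 0.28 mL brought to 37 mL → factor 37/0.28 = 132.14
Step 5: 60-fold → factor 60
Dilution factor to tube #2 = 225; to tube #5 = 5.3093 × 10^6
[tube #2]/[tube #5] = (factor to tube #5)/(factor to tube #2) = 5.3093 × 10^6/225 = 2.36 × 10^4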